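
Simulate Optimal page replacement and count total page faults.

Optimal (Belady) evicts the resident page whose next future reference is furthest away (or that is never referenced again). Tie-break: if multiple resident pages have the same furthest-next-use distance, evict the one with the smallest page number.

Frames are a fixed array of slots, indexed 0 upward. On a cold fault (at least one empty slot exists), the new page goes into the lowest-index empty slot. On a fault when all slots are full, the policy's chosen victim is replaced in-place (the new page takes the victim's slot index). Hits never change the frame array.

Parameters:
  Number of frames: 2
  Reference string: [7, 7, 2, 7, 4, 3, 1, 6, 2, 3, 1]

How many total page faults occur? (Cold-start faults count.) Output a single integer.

Step 0: ref 7 → FAULT, frames=[7,-]
Step 1: ref 7 → HIT, frames=[7,-]
Step 2: ref 2 → FAULT, frames=[7,2]
Step 3: ref 7 → HIT, frames=[7,2]
Step 4: ref 4 → FAULT (evict 7), frames=[4,2]
Step 5: ref 3 → FAULT (evict 4), frames=[3,2]
Step 6: ref 1 → FAULT (evict 3), frames=[1,2]
Step 7: ref 6 → FAULT (evict 1), frames=[6,2]
Step 8: ref 2 → HIT, frames=[6,2]
Step 9: ref 3 → FAULT (evict 2), frames=[6,3]
Step 10: ref 1 → FAULT (evict 3), frames=[6,1]
Total faults: 8

Answer: 8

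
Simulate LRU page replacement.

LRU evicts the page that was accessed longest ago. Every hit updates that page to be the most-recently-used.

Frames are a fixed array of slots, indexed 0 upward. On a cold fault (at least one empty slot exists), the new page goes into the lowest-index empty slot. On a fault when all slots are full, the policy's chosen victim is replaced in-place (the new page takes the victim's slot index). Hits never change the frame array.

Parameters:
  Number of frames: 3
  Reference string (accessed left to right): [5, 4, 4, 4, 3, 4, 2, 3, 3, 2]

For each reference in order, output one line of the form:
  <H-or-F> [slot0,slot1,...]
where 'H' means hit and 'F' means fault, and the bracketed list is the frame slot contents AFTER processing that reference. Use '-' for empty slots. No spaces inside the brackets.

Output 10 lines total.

F [5,-,-]
F [5,4,-]
H [5,4,-]
H [5,4,-]
F [5,4,3]
H [5,4,3]
F [2,4,3]
H [2,4,3]
H [2,4,3]
H [2,4,3]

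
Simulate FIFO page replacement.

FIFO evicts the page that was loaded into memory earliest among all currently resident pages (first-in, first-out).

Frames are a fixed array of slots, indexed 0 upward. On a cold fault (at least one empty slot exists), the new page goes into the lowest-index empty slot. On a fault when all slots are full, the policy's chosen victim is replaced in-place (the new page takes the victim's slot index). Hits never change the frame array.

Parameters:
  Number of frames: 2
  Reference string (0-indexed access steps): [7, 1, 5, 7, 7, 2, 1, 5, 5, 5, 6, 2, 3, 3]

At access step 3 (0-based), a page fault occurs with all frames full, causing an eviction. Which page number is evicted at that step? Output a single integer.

Answer: 1

Derivation:
Step 0: ref 7 -> FAULT, frames=[7,-]
Step 1: ref 1 -> FAULT, frames=[7,1]
Step 2: ref 5 -> FAULT, evict 7, frames=[5,1]
Step 3: ref 7 -> FAULT, evict 1, frames=[5,7]
At step 3: evicted page 1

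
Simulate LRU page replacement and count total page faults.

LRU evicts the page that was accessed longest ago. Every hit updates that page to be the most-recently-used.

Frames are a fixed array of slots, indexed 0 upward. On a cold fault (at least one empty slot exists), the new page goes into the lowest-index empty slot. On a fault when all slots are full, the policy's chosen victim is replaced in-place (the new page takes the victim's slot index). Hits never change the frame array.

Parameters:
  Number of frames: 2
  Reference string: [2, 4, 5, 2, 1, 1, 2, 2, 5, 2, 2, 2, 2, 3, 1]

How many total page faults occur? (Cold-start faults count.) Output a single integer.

Step 0: ref 2 → FAULT, frames=[2,-]
Step 1: ref 4 → FAULT, frames=[2,4]
Step 2: ref 5 → FAULT (evict 2), frames=[5,4]
Step 3: ref 2 → FAULT (evict 4), frames=[5,2]
Step 4: ref 1 → FAULT (evict 5), frames=[1,2]
Step 5: ref 1 → HIT, frames=[1,2]
Step 6: ref 2 → HIT, frames=[1,2]
Step 7: ref 2 → HIT, frames=[1,2]
Step 8: ref 5 → FAULT (evict 1), frames=[5,2]
Step 9: ref 2 → HIT, frames=[5,2]
Step 10: ref 2 → HIT, frames=[5,2]
Step 11: ref 2 → HIT, frames=[5,2]
Step 12: ref 2 → HIT, frames=[5,2]
Step 13: ref 3 → FAULT (evict 5), frames=[3,2]
Step 14: ref 1 → FAULT (evict 2), frames=[3,1]
Total faults: 8

Answer: 8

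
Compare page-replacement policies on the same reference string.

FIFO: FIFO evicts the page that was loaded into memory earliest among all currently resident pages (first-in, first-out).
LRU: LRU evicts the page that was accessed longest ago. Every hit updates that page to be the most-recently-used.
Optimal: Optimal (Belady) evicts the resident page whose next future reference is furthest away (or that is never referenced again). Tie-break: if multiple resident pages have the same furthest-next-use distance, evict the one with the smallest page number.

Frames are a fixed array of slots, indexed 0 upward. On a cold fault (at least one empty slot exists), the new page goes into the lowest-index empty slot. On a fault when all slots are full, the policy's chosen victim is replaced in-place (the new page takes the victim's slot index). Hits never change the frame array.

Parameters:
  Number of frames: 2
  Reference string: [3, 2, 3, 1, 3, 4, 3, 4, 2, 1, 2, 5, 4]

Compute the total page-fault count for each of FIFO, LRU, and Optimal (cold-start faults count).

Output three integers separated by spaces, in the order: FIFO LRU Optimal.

--- FIFO ---
  step 0: ref 3 -> FAULT, frames=[3,-] (faults so far: 1)
  step 1: ref 2 -> FAULT, frames=[3,2] (faults so far: 2)
  step 2: ref 3 -> HIT, frames=[3,2] (faults so far: 2)
  step 3: ref 1 -> FAULT, evict 3, frames=[1,2] (faults so far: 3)
  step 4: ref 3 -> FAULT, evict 2, frames=[1,3] (faults so far: 4)
  step 5: ref 4 -> FAULT, evict 1, frames=[4,3] (faults so far: 5)
  step 6: ref 3 -> HIT, frames=[4,3] (faults so far: 5)
  step 7: ref 4 -> HIT, frames=[4,3] (faults so far: 5)
  step 8: ref 2 -> FAULT, evict 3, frames=[4,2] (faults so far: 6)
  step 9: ref 1 -> FAULT, evict 4, frames=[1,2] (faults so far: 7)
  step 10: ref 2 -> HIT, frames=[1,2] (faults so far: 7)
  step 11: ref 5 -> FAULT, evict 2, frames=[1,5] (faults so far: 8)
  step 12: ref 4 -> FAULT, evict 1, frames=[4,5] (faults so far: 9)
  FIFO total faults: 9
--- LRU ---
  step 0: ref 3 -> FAULT, frames=[3,-] (faults so far: 1)
  step 1: ref 2 -> FAULT, frames=[3,2] (faults so far: 2)
  step 2: ref 3 -> HIT, frames=[3,2] (faults so far: 2)
  step 3: ref 1 -> FAULT, evict 2, frames=[3,1] (faults so far: 3)
  step 4: ref 3 -> HIT, frames=[3,1] (faults so far: 3)
  step 5: ref 4 -> FAULT, evict 1, frames=[3,4] (faults so far: 4)
  step 6: ref 3 -> HIT, frames=[3,4] (faults so far: 4)
  step 7: ref 4 -> HIT, frames=[3,4] (faults so far: 4)
  step 8: ref 2 -> FAULT, evict 3, frames=[2,4] (faults so far: 5)
  step 9: ref 1 -> FAULT, evict 4, frames=[2,1] (faults so far: 6)
  step 10: ref 2 -> HIT, frames=[2,1] (faults so far: 6)
  step 11: ref 5 -> FAULT, evict 1, frames=[2,5] (faults so far: 7)
  step 12: ref 4 -> FAULT, evict 2, frames=[4,5] (faults so far: 8)
  LRU total faults: 8
--- Optimal ---
  step 0: ref 3 -> FAULT, frames=[3,-] (faults so far: 1)
  step 1: ref 2 -> FAULT, frames=[3,2] (faults so far: 2)
  step 2: ref 3 -> HIT, frames=[3,2] (faults so far: 2)
  step 3: ref 1 -> FAULT, evict 2, frames=[3,1] (faults so far: 3)
  step 4: ref 3 -> HIT, frames=[3,1] (faults so far: 3)
  step 5: ref 4 -> FAULT, evict 1, frames=[3,4] (faults so far: 4)
  step 6: ref 3 -> HIT, frames=[3,4] (faults so far: 4)
  step 7: ref 4 -> HIT, frames=[3,4] (faults so far: 4)
  step 8: ref 2 -> FAULT, evict 3, frames=[2,4] (faults so far: 5)
  step 9: ref 1 -> FAULT, evict 4, frames=[2,1] (faults so far: 6)
  step 10: ref 2 -> HIT, frames=[2,1] (faults so far: 6)
  step 11: ref 5 -> FAULT, evict 1, frames=[2,5] (faults so far: 7)
  step 12: ref 4 -> FAULT, evict 2, frames=[4,5] (faults so far: 8)
  Optimal total faults: 8

Answer: 9 8 8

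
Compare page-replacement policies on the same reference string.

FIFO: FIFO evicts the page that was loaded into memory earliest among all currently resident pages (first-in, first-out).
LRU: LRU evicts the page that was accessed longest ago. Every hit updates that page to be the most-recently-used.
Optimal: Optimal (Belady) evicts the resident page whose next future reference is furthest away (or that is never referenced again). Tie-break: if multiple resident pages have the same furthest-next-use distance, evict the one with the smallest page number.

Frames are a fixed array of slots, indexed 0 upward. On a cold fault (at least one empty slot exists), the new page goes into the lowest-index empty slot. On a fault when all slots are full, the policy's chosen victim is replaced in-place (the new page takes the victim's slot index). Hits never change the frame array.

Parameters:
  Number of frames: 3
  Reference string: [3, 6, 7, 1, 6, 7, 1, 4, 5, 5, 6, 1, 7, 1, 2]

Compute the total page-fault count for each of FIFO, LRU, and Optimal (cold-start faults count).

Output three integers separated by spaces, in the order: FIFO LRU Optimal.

Answer: 10 10 8

Derivation:
--- FIFO ---
  step 0: ref 3 -> FAULT, frames=[3,-,-] (faults so far: 1)
  step 1: ref 6 -> FAULT, frames=[3,6,-] (faults so far: 2)
  step 2: ref 7 -> FAULT, frames=[3,6,7] (faults so far: 3)
  step 3: ref 1 -> FAULT, evict 3, frames=[1,6,7] (faults so far: 4)
  step 4: ref 6 -> HIT, frames=[1,6,7] (faults so far: 4)
  step 5: ref 7 -> HIT, frames=[1,6,7] (faults so far: 4)
  step 6: ref 1 -> HIT, frames=[1,6,7] (faults so far: 4)
  step 7: ref 4 -> FAULT, evict 6, frames=[1,4,7] (faults so far: 5)
  step 8: ref 5 -> FAULT, evict 7, frames=[1,4,5] (faults so far: 6)
  step 9: ref 5 -> HIT, frames=[1,4,5] (faults so far: 6)
  step 10: ref 6 -> FAULT, evict 1, frames=[6,4,5] (faults so far: 7)
  step 11: ref 1 -> FAULT, evict 4, frames=[6,1,5] (faults so far: 8)
  step 12: ref 7 -> FAULT, evict 5, frames=[6,1,7] (faults so far: 9)
  step 13: ref 1 -> HIT, frames=[6,1,7] (faults so far: 9)
  step 14: ref 2 -> FAULT, evict 6, frames=[2,1,7] (faults so far: 10)
  FIFO total faults: 10
--- LRU ---
  step 0: ref 3 -> FAULT, frames=[3,-,-] (faults so far: 1)
  step 1: ref 6 -> FAULT, frames=[3,6,-] (faults so far: 2)
  step 2: ref 7 -> FAULT, frames=[3,6,7] (faults so far: 3)
  step 3: ref 1 -> FAULT, evict 3, frames=[1,6,7] (faults so far: 4)
  step 4: ref 6 -> HIT, frames=[1,6,7] (faults so far: 4)
  step 5: ref 7 -> HIT, frames=[1,6,7] (faults so far: 4)
  step 6: ref 1 -> HIT, frames=[1,6,7] (faults so far: 4)
  step 7: ref 4 -> FAULT, evict 6, frames=[1,4,7] (faults so far: 5)
  step 8: ref 5 -> FAULT, evict 7, frames=[1,4,5] (faults so far: 6)
  step 9: ref 5 -> HIT, frames=[1,4,5] (faults so far: 6)
  step 10: ref 6 -> FAULT, evict 1, frames=[6,4,5] (faults so far: 7)
  step 11: ref 1 -> FAULT, evict 4, frames=[6,1,5] (faults so far: 8)
  step 12: ref 7 -> FAULT, evict 5, frames=[6,1,7] (faults so far: 9)
  step 13: ref 1 -> HIT, frames=[6,1,7] (faults so far: 9)
  step 14: ref 2 -> FAULT, evict 6, frames=[2,1,7] (faults so far: 10)
  LRU total faults: 10
--- Optimal ---
  step 0: ref 3 -> FAULT, frames=[3,-,-] (faults so far: 1)
  step 1: ref 6 -> FAULT, frames=[3,6,-] (faults so far: 2)
  step 2: ref 7 -> FAULT, frames=[3,6,7] (faults so far: 3)
  step 3: ref 1 -> FAULT, evict 3, frames=[1,6,7] (faults so far: 4)
  step 4: ref 6 -> HIT, frames=[1,6,7] (faults so far: 4)
  step 5: ref 7 -> HIT, frames=[1,6,7] (faults so far: 4)
  step 6: ref 1 -> HIT, frames=[1,6,7] (faults so far: 4)
  step 7: ref 4 -> FAULT, evict 7, frames=[1,6,4] (faults so far: 5)
  step 8: ref 5 -> FAULT, evict 4, frames=[1,6,5] (faults so far: 6)
  step 9: ref 5 -> HIT, frames=[1,6,5] (faults so far: 6)
  step 10: ref 6 -> HIT, frames=[1,6,5] (faults so far: 6)
  step 11: ref 1 -> HIT, frames=[1,6,5] (faults so far: 6)
  step 12: ref 7 -> FAULT, evict 5, frames=[1,6,7] (faults so far: 7)
  step 13: ref 1 -> HIT, frames=[1,6,7] (faults so far: 7)
  step 14: ref 2 -> FAULT, evict 1, frames=[2,6,7] (faults so far: 8)
  Optimal total faults: 8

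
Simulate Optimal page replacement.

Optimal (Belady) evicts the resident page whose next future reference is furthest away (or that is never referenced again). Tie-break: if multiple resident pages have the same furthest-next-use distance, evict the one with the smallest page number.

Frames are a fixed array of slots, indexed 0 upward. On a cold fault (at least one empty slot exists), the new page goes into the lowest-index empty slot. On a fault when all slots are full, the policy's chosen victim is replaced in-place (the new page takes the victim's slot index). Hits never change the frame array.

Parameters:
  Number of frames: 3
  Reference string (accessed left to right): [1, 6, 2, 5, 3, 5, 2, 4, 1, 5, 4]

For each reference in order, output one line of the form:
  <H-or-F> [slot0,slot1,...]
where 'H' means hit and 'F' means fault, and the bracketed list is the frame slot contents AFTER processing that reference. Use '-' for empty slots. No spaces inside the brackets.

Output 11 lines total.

F [1,-,-]
F [1,6,-]
F [1,6,2]
F [1,5,2]
F [3,5,2]
H [3,5,2]
H [3,5,2]
F [3,5,4]
F [1,5,4]
H [1,5,4]
H [1,5,4]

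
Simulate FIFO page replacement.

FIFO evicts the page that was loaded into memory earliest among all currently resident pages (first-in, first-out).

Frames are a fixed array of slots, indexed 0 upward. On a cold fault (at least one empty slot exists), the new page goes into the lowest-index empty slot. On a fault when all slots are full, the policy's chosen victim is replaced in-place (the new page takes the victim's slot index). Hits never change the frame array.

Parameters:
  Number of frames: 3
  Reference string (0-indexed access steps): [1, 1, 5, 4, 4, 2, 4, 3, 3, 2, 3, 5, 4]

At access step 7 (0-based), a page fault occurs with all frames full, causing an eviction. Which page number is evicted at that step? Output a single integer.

Step 0: ref 1 -> FAULT, frames=[1,-,-]
Step 1: ref 1 -> HIT, frames=[1,-,-]
Step 2: ref 5 -> FAULT, frames=[1,5,-]
Step 3: ref 4 -> FAULT, frames=[1,5,4]
Step 4: ref 4 -> HIT, frames=[1,5,4]
Step 5: ref 2 -> FAULT, evict 1, frames=[2,5,4]
Step 6: ref 4 -> HIT, frames=[2,5,4]
Step 7: ref 3 -> FAULT, evict 5, frames=[2,3,4]
At step 7: evicted page 5

Answer: 5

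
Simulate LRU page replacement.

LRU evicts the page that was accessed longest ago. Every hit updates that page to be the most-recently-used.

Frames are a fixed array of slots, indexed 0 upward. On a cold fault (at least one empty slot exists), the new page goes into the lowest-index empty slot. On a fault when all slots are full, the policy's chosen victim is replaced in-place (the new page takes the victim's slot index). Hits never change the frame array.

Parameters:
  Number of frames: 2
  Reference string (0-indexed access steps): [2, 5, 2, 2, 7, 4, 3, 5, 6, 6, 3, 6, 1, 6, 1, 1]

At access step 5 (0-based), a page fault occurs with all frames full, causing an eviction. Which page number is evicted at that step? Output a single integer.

Step 0: ref 2 -> FAULT, frames=[2,-]
Step 1: ref 5 -> FAULT, frames=[2,5]
Step 2: ref 2 -> HIT, frames=[2,5]
Step 3: ref 2 -> HIT, frames=[2,5]
Step 4: ref 7 -> FAULT, evict 5, frames=[2,7]
Step 5: ref 4 -> FAULT, evict 2, frames=[4,7]
At step 5: evicted page 2

Answer: 2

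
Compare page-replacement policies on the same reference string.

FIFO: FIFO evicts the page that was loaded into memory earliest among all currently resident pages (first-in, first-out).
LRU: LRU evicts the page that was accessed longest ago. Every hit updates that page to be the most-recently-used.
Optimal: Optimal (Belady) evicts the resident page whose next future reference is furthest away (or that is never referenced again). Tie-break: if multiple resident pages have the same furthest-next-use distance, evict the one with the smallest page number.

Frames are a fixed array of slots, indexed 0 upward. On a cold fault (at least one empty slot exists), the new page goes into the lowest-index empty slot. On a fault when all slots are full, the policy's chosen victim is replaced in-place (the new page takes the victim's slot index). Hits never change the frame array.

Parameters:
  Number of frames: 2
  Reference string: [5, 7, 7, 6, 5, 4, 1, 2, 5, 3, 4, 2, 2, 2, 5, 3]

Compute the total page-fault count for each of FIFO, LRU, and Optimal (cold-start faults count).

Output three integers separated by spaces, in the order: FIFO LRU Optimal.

--- FIFO ---
  step 0: ref 5 -> FAULT, frames=[5,-] (faults so far: 1)
  step 1: ref 7 -> FAULT, frames=[5,7] (faults so far: 2)
  step 2: ref 7 -> HIT, frames=[5,7] (faults so far: 2)
  step 3: ref 6 -> FAULT, evict 5, frames=[6,7] (faults so far: 3)
  step 4: ref 5 -> FAULT, evict 7, frames=[6,5] (faults so far: 4)
  step 5: ref 4 -> FAULT, evict 6, frames=[4,5] (faults so far: 5)
  step 6: ref 1 -> FAULT, evict 5, frames=[4,1] (faults so far: 6)
  step 7: ref 2 -> FAULT, evict 4, frames=[2,1] (faults so far: 7)
  step 8: ref 5 -> FAULT, evict 1, frames=[2,5] (faults so far: 8)
  step 9: ref 3 -> FAULT, evict 2, frames=[3,5] (faults so far: 9)
  step 10: ref 4 -> FAULT, evict 5, frames=[3,4] (faults so far: 10)
  step 11: ref 2 -> FAULT, evict 3, frames=[2,4] (faults so far: 11)
  step 12: ref 2 -> HIT, frames=[2,4] (faults so far: 11)
  step 13: ref 2 -> HIT, frames=[2,4] (faults so far: 11)
  step 14: ref 5 -> FAULT, evict 4, frames=[2,5] (faults so far: 12)
  step 15: ref 3 -> FAULT, evict 2, frames=[3,5] (faults so far: 13)
  FIFO total faults: 13
--- LRU ---
  step 0: ref 5 -> FAULT, frames=[5,-] (faults so far: 1)
  step 1: ref 7 -> FAULT, frames=[5,7] (faults so far: 2)
  step 2: ref 7 -> HIT, frames=[5,7] (faults so far: 2)
  step 3: ref 6 -> FAULT, evict 5, frames=[6,7] (faults so far: 3)
  step 4: ref 5 -> FAULT, evict 7, frames=[6,5] (faults so far: 4)
  step 5: ref 4 -> FAULT, evict 6, frames=[4,5] (faults so far: 5)
  step 6: ref 1 -> FAULT, evict 5, frames=[4,1] (faults so far: 6)
  step 7: ref 2 -> FAULT, evict 4, frames=[2,1] (faults so far: 7)
  step 8: ref 5 -> FAULT, evict 1, frames=[2,5] (faults so far: 8)
  step 9: ref 3 -> FAULT, evict 2, frames=[3,5] (faults so far: 9)
  step 10: ref 4 -> FAULT, evict 5, frames=[3,4] (faults so far: 10)
  step 11: ref 2 -> FAULT, evict 3, frames=[2,4] (faults so far: 11)
  step 12: ref 2 -> HIT, frames=[2,4] (faults so far: 11)
  step 13: ref 2 -> HIT, frames=[2,4] (faults so far: 11)
  step 14: ref 5 -> FAULT, evict 4, frames=[2,5] (faults so far: 12)
  step 15: ref 3 -> FAULT, evict 2, frames=[3,5] (faults so far: 13)
  LRU total faults: 13
--- Optimal ---
  step 0: ref 5 -> FAULT, frames=[5,-] (faults so far: 1)
  step 1: ref 7 -> FAULT, frames=[5,7] (faults so far: 2)
  step 2: ref 7 -> HIT, frames=[5,7] (faults so far: 2)
  step 3: ref 6 -> FAULT, evict 7, frames=[5,6] (faults so far: 3)
  step 4: ref 5 -> HIT, frames=[5,6] (faults so far: 3)
  step 5: ref 4 -> FAULT, evict 6, frames=[5,4] (faults so far: 4)
  step 6: ref 1 -> FAULT, evict 4, frames=[5,1] (faults so far: 5)
  step 7: ref 2 -> FAULT, evict 1, frames=[5,2] (faults so far: 6)
  step 8: ref 5 -> HIT, frames=[5,2] (faults so far: 6)
  step 9: ref 3 -> FAULT, evict 5, frames=[3,2] (faults so far: 7)
  step 10: ref 4 -> FAULT, evict 3, frames=[4,2] (faults so far: 8)
  step 11: ref 2 -> HIT, frames=[4,2] (faults so far: 8)
  step 12: ref 2 -> HIT, frames=[4,2] (faults so far: 8)
  step 13: ref 2 -> HIT, frames=[4,2] (faults so far: 8)
  step 14: ref 5 -> FAULT, evict 2, frames=[4,5] (faults so far: 9)
  step 15: ref 3 -> FAULT, evict 4, frames=[3,5] (faults so far: 10)
  Optimal total faults: 10

Answer: 13 13 10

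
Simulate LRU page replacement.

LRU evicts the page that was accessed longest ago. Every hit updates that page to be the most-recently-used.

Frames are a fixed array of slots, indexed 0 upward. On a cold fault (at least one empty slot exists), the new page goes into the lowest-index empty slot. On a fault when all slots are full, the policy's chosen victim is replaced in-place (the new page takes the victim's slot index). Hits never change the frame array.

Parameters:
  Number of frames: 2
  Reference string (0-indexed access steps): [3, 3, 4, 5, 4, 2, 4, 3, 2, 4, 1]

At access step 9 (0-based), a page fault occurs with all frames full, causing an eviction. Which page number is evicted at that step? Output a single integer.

Step 0: ref 3 -> FAULT, frames=[3,-]
Step 1: ref 3 -> HIT, frames=[3,-]
Step 2: ref 4 -> FAULT, frames=[3,4]
Step 3: ref 5 -> FAULT, evict 3, frames=[5,4]
Step 4: ref 4 -> HIT, frames=[5,4]
Step 5: ref 2 -> FAULT, evict 5, frames=[2,4]
Step 6: ref 4 -> HIT, frames=[2,4]
Step 7: ref 3 -> FAULT, evict 2, frames=[3,4]
Step 8: ref 2 -> FAULT, evict 4, frames=[3,2]
Step 9: ref 4 -> FAULT, evict 3, frames=[4,2]
At step 9: evicted page 3

Answer: 3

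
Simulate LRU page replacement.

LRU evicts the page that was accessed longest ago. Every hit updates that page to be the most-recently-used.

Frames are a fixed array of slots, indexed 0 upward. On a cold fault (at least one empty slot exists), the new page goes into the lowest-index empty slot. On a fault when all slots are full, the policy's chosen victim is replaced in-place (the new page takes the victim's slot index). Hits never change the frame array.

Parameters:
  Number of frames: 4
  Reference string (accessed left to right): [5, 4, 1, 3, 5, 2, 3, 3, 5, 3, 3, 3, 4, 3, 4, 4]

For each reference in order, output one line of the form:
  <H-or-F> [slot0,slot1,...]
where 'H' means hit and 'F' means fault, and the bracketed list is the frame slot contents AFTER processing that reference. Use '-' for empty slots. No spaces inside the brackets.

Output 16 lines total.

F [5,-,-,-]
F [5,4,-,-]
F [5,4,1,-]
F [5,4,1,3]
H [5,4,1,3]
F [5,2,1,3]
H [5,2,1,3]
H [5,2,1,3]
H [5,2,1,3]
H [5,2,1,3]
H [5,2,1,3]
H [5,2,1,3]
F [5,2,4,3]
H [5,2,4,3]
H [5,2,4,3]
H [5,2,4,3]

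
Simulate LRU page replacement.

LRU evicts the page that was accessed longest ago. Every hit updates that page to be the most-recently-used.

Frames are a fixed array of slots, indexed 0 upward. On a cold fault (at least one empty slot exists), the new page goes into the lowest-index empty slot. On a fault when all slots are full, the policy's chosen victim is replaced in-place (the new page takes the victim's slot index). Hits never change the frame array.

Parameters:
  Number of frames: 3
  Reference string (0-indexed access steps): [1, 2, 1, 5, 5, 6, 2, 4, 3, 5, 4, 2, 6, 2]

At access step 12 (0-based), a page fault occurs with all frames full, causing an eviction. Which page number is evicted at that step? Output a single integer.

Answer: 5

Derivation:
Step 0: ref 1 -> FAULT, frames=[1,-,-]
Step 1: ref 2 -> FAULT, frames=[1,2,-]
Step 2: ref 1 -> HIT, frames=[1,2,-]
Step 3: ref 5 -> FAULT, frames=[1,2,5]
Step 4: ref 5 -> HIT, frames=[1,2,5]
Step 5: ref 6 -> FAULT, evict 2, frames=[1,6,5]
Step 6: ref 2 -> FAULT, evict 1, frames=[2,6,5]
Step 7: ref 4 -> FAULT, evict 5, frames=[2,6,4]
Step 8: ref 3 -> FAULT, evict 6, frames=[2,3,4]
Step 9: ref 5 -> FAULT, evict 2, frames=[5,3,4]
Step 10: ref 4 -> HIT, frames=[5,3,4]
Step 11: ref 2 -> FAULT, evict 3, frames=[5,2,4]
Step 12: ref 6 -> FAULT, evict 5, frames=[6,2,4]
At step 12: evicted page 5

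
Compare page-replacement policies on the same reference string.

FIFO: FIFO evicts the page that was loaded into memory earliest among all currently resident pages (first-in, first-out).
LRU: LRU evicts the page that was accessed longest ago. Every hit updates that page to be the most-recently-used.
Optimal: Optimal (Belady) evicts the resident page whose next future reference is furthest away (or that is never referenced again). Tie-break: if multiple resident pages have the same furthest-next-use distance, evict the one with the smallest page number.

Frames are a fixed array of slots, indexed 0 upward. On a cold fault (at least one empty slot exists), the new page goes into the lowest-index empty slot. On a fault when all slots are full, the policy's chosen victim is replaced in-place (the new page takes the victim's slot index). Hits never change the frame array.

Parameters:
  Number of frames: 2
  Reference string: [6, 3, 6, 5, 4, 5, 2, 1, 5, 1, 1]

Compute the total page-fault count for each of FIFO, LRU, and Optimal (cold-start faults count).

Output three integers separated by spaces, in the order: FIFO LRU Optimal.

--- FIFO ---
  step 0: ref 6 -> FAULT, frames=[6,-] (faults so far: 1)
  step 1: ref 3 -> FAULT, frames=[6,3] (faults so far: 2)
  step 2: ref 6 -> HIT, frames=[6,3] (faults so far: 2)
  step 3: ref 5 -> FAULT, evict 6, frames=[5,3] (faults so far: 3)
  step 4: ref 4 -> FAULT, evict 3, frames=[5,4] (faults so far: 4)
  step 5: ref 5 -> HIT, frames=[5,4] (faults so far: 4)
  step 6: ref 2 -> FAULT, evict 5, frames=[2,4] (faults so far: 5)
  step 7: ref 1 -> FAULT, evict 4, frames=[2,1] (faults so far: 6)
  step 8: ref 5 -> FAULT, evict 2, frames=[5,1] (faults so far: 7)
  step 9: ref 1 -> HIT, frames=[5,1] (faults so far: 7)
  step 10: ref 1 -> HIT, frames=[5,1] (faults so far: 7)
  FIFO total faults: 7
--- LRU ---
  step 0: ref 6 -> FAULT, frames=[6,-] (faults so far: 1)
  step 1: ref 3 -> FAULT, frames=[6,3] (faults so far: 2)
  step 2: ref 6 -> HIT, frames=[6,3] (faults so far: 2)
  step 3: ref 5 -> FAULT, evict 3, frames=[6,5] (faults so far: 3)
  step 4: ref 4 -> FAULT, evict 6, frames=[4,5] (faults so far: 4)
  step 5: ref 5 -> HIT, frames=[4,5] (faults so far: 4)
  step 6: ref 2 -> FAULT, evict 4, frames=[2,5] (faults so far: 5)
  step 7: ref 1 -> FAULT, evict 5, frames=[2,1] (faults so far: 6)
  step 8: ref 5 -> FAULT, evict 2, frames=[5,1] (faults so far: 7)
  step 9: ref 1 -> HIT, frames=[5,1] (faults so far: 7)
  step 10: ref 1 -> HIT, frames=[5,1] (faults so far: 7)
  LRU total faults: 7
--- Optimal ---
  step 0: ref 6 -> FAULT, frames=[6,-] (faults so far: 1)
  step 1: ref 3 -> FAULT, frames=[6,3] (faults so far: 2)
  step 2: ref 6 -> HIT, frames=[6,3] (faults so far: 2)
  step 3: ref 5 -> FAULT, evict 3, frames=[6,5] (faults so far: 3)
  step 4: ref 4 -> FAULT, evict 6, frames=[4,5] (faults so far: 4)
  step 5: ref 5 -> HIT, frames=[4,5] (faults so far: 4)
  step 6: ref 2 -> FAULT, evict 4, frames=[2,5] (faults so far: 5)
  step 7: ref 1 -> FAULT, evict 2, frames=[1,5] (faults so far: 6)
  step 8: ref 5 -> HIT, frames=[1,5] (faults so far: 6)
  step 9: ref 1 -> HIT, frames=[1,5] (faults so far: 6)
  step 10: ref 1 -> HIT, frames=[1,5] (faults so far: 6)
  Optimal total faults: 6

Answer: 7 7 6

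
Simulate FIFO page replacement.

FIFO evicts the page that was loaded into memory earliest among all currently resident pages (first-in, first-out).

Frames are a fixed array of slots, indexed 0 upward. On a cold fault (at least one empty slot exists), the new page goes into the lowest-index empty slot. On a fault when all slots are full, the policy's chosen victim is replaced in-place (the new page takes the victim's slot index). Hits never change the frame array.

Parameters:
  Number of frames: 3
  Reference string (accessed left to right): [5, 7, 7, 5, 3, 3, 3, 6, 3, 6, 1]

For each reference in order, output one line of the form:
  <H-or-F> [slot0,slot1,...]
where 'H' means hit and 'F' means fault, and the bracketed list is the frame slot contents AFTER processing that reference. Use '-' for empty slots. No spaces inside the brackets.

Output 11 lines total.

F [5,-,-]
F [5,7,-]
H [5,7,-]
H [5,7,-]
F [5,7,3]
H [5,7,3]
H [5,7,3]
F [6,7,3]
H [6,7,3]
H [6,7,3]
F [6,1,3]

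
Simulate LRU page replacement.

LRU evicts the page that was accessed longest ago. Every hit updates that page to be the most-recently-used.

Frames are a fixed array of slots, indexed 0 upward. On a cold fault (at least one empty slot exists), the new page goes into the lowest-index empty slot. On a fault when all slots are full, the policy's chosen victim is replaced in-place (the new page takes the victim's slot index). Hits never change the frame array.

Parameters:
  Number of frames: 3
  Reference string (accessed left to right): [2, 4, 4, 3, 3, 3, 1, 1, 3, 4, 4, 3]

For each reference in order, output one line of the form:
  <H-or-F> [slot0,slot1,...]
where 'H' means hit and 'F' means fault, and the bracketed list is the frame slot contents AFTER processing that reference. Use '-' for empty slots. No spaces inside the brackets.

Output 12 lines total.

F [2,-,-]
F [2,4,-]
H [2,4,-]
F [2,4,3]
H [2,4,3]
H [2,4,3]
F [1,4,3]
H [1,4,3]
H [1,4,3]
H [1,4,3]
H [1,4,3]
H [1,4,3]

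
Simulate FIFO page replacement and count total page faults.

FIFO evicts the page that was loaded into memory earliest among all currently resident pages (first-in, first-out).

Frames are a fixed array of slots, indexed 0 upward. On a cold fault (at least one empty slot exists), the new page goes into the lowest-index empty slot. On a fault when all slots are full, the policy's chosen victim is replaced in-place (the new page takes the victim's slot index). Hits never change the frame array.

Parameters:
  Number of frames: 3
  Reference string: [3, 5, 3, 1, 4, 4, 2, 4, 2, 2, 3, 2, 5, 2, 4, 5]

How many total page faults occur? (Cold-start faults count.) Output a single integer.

Step 0: ref 3 → FAULT, frames=[3,-,-]
Step 1: ref 5 → FAULT, frames=[3,5,-]
Step 2: ref 3 → HIT, frames=[3,5,-]
Step 3: ref 1 → FAULT, frames=[3,5,1]
Step 4: ref 4 → FAULT (evict 3), frames=[4,5,1]
Step 5: ref 4 → HIT, frames=[4,5,1]
Step 6: ref 2 → FAULT (evict 5), frames=[4,2,1]
Step 7: ref 4 → HIT, frames=[4,2,1]
Step 8: ref 2 → HIT, frames=[4,2,1]
Step 9: ref 2 → HIT, frames=[4,2,1]
Step 10: ref 3 → FAULT (evict 1), frames=[4,2,3]
Step 11: ref 2 → HIT, frames=[4,2,3]
Step 12: ref 5 → FAULT (evict 4), frames=[5,2,3]
Step 13: ref 2 → HIT, frames=[5,2,3]
Step 14: ref 4 → FAULT (evict 2), frames=[5,4,3]
Step 15: ref 5 → HIT, frames=[5,4,3]
Total faults: 8

Answer: 8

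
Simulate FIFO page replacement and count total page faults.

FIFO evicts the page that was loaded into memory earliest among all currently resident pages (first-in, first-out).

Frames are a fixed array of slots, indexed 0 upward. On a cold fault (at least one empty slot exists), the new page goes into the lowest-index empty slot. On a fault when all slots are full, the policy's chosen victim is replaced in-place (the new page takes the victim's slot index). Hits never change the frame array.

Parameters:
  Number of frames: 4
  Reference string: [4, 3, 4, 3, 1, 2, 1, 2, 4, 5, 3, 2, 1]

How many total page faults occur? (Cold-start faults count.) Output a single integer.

Answer: 5

Derivation:
Step 0: ref 4 → FAULT, frames=[4,-,-,-]
Step 1: ref 3 → FAULT, frames=[4,3,-,-]
Step 2: ref 4 → HIT, frames=[4,3,-,-]
Step 3: ref 3 → HIT, frames=[4,3,-,-]
Step 4: ref 1 → FAULT, frames=[4,3,1,-]
Step 5: ref 2 → FAULT, frames=[4,3,1,2]
Step 6: ref 1 → HIT, frames=[4,3,1,2]
Step 7: ref 2 → HIT, frames=[4,3,1,2]
Step 8: ref 4 → HIT, frames=[4,3,1,2]
Step 9: ref 5 → FAULT (evict 4), frames=[5,3,1,2]
Step 10: ref 3 → HIT, frames=[5,3,1,2]
Step 11: ref 2 → HIT, frames=[5,3,1,2]
Step 12: ref 1 → HIT, frames=[5,3,1,2]
Total faults: 5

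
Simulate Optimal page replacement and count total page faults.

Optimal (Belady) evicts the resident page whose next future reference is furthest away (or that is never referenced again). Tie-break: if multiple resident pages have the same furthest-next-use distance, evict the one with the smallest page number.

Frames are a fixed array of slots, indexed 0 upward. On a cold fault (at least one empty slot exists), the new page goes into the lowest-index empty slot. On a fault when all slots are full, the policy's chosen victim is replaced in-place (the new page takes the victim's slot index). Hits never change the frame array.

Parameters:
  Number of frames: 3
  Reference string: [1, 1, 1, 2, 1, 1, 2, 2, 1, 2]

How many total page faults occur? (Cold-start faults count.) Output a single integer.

Answer: 2

Derivation:
Step 0: ref 1 → FAULT, frames=[1,-,-]
Step 1: ref 1 → HIT, frames=[1,-,-]
Step 2: ref 1 → HIT, frames=[1,-,-]
Step 3: ref 2 → FAULT, frames=[1,2,-]
Step 4: ref 1 → HIT, frames=[1,2,-]
Step 5: ref 1 → HIT, frames=[1,2,-]
Step 6: ref 2 → HIT, frames=[1,2,-]
Step 7: ref 2 → HIT, frames=[1,2,-]
Step 8: ref 1 → HIT, frames=[1,2,-]
Step 9: ref 2 → HIT, frames=[1,2,-]
Total faults: 2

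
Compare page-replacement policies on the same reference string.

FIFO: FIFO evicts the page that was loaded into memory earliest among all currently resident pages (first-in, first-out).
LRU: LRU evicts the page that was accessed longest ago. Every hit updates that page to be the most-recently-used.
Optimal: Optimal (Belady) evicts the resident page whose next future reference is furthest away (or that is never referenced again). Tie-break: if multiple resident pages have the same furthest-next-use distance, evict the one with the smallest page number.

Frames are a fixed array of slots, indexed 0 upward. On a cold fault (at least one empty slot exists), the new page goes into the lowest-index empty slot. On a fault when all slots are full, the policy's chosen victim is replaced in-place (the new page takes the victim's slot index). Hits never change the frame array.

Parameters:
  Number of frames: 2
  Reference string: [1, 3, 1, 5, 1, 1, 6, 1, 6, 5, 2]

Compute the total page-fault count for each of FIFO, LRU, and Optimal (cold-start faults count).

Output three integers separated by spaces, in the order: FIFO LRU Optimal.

--- FIFO ---
  step 0: ref 1 -> FAULT, frames=[1,-] (faults so far: 1)
  step 1: ref 3 -> FAULT, frames=[1,3] (faults so far: 2)
  step 2: ref 1 -> HIT, frames=[1,3] (faults so far: 2)
  step 3: ref 5 -> FAULT, evict 1, frames=[5,3] (faults so far: 3)
  step 4: ref 1 -> FAULT, evict 3, frames=[5,1] (faults so far: 4)
  step 5: ref 1 -> HIT, frames=[5,1] (faults so far: 4)
  step 6: ref 6 -> FAULT, evict 5, frames=[6,1] (faults so far: 5)
  step 7: ref 1 -> HIT, frames=[6,1] (faults so far: 5)
  step 8: ref 6 -> HIT, frames=[6,1] (faults so far: 5)
  step 9: ref 5 -> FAULT, evict 1, frames=[6,5] (faults so far: 6)
  step 10: ref 2 -> FAULT, evict 6, frames=[2,5] (faults so far: 7)
  FIFO total faults: 7
--- LRU ---
  step 0: ref 1 -> FAULT, frames=[1,-] (faults so far: 1)
  step 1: ref 3 -> FAULT, frames=[1,3] (faults so far: 2)
  step 2: ref 1 -> HIT, frames=[1,3] (faults so far: 2)
  step 3: ref 5 -> FAULT, evict 3, frames=[1,5] (faults so far: 3)
  step 4: ref 1 -> HIT, frames=[1,5] (faults so far: 3)
  step 5: ref 1 -> HIT, frames=[1,5] (faults so far: 3)
  step 6: ref 6 -> FAULT, evict 5, frames=[1,6] (faults so far: 4)
  step 7: ref 1 -> HIT, frames=[1,6] (faults so far: 4)
  step 8: ref 6 -> HIT, frames=[1,6] (faults so far: 4)
  step 9: ref 5 -> FAULT, evict 1, frames=[5,6] (faults so far: 5)
  step 10: ref 2 -> FAULT, evict 6, frames=[5,2] (faults so far: 6)
  LRU total faults: 6
--- Optimal ---
  step 0: ref 1 -> FAULT, frames=[1,-] (faults so far: 1)
  step 1: ref 3 -> FAULT, frames=[1,3] (faults so far: 2)
  step 2: ref 1 -> HIT, frames=[1,3] (faults so far: 2)
  step 3: ref 5 -> FAULT, evict 3, frames=[1,5] (faults so far: 3)
  step 4: ref 1 -> HIT, frames=[1,5] (faults so far: 3)
  step 5: ref 1 -> HIT, frames=[1,5] (faults so far: 3)
  step 6: ref 6 -> FAULT, evict 5, frames=[1,6] (faults so far: 4)
  step 7: ref 1 -> HIT, frames=[1,6] (faults so far: 4)
  step 8: ref 6 -> HIT, frames=[1,6] (faults so far: 4)
  step 9: ref 5 -> FAULT, evict 1, frames=[5,6] (faults so far: 5)
  step 10: ref 2 -> FAULT, evict 5, frames=[2,6] (faults so far: 6)
  Optimal total faults: 6

Answer: 7 6 6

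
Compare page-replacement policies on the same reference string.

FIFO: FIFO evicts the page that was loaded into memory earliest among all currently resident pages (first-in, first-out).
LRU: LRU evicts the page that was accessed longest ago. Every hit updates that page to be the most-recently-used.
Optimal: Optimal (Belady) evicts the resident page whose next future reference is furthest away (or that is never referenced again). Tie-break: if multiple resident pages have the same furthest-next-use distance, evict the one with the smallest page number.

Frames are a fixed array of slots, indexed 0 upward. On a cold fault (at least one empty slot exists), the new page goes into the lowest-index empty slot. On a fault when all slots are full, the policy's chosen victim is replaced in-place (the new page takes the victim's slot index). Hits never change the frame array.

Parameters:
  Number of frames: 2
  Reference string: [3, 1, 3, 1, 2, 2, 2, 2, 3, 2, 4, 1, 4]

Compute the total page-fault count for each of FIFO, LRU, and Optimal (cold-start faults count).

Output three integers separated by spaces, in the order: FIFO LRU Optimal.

Answer: 6 6 5

Derivation:
--- FIFO ---
  step 0: ref 3 -> FAULT, frames=[3,-] (faults so far: 1)
  step 1: ref 1 -> FAULT, frames=[3,1] (faults so far: 2)
  step 2: ref 3 -> HIT, frames=[3,1] (faults so far: 2)
  step 3: ref 1 -> HIT, frames=[3,1] (faults so far: 2)
  step 4: ref 2 -> FAULT, evict 3, frames=[2,1] (faults so far: 3)
  step 5: ref 2 -> HIT, frames=[2,1] (faults so far: 3)
  step 6: ref 2 -> HIT, frames=[2,1] (faults so far: 3)
  step 7: ref 2 -> HIT, frames=[2,1] (faults so far: 3)
  step 8: ref 3 -> FAULT, evict 1, frames=[2,3] (faults so far: 4)
  step 9: ref 2 -> HIT, frames=[2,3] (faults so far: 4)
  step 10: ref 4 -> FAULT, evict 2, frames=[4,3] (faults so far: 5)
  step 11: ref 1 -> FAULT, evict 3, frames=[4,1] (faults so far: 6)
  step 12: ref 4 -> HIT, frames=[4,1] (faults so far: 6)
  FIFO total faults: 6
--- LRU ---
  step 0: ref 3 -> FAULT, frames=[3,-] (faults so far: 1)
  step 1: ref 1 -> FAULT, frames=[3,1] (faults so far: 2)
  step 2: ref 3 -> HIT, frames=[3,1] (faults so far: 2)
  step 3: ref 1 -> HIT, frames=[3,1] (faults so far: 2)
  step 4: ref 2 -> FAULT, evict 3, frames=[2,1] (faults so far: 3)
  step 5: ref 2 -> HIT, frames=[2,1] (faults so far: 3)
  step 6: ref 2 -> HIT, frames=[2,1] (faults so far: 3)
  step 7: ref 2 -> HIT, frames=[2,1] (faults so far: 3)
  step 8: ref 3 -> FAULT, evict 1, frames=[2,3] (faults so far: 4)
  step 9: ref 2 -> HIT, frames=[2,3] (faults so far: 4)
  step 10: ref 4 -> FAULT, evict 3, frames=[2,4] (faults so far: 5)
  step 11: ref 1 -> FAULT, evict 2, frames=[1,4] (faults so far: 6)
  step 12: ref 4 -> HIT, frames=[1,4] (faults so far: 6)
  LRU total faults: 6
--- Optimal ---
  step 0: ref 3 -> FAULT, frames=[3,-] (faults so far: 1)
  step 1: ref 1 -> FAULT, frames=[3,1] (faults so far: 2)
  step 2: ref 3 -> HIT, frames=[3,1] (faults so far: 2)
  step 3: ref 1 -> HIT, frames=[3,1] (faults so far: 2)
  step 4: ref 2 -> FAULT, evict 1, frames=[3,2] (faults so far: 3)
  step 5: ref 2 -> HIT, frames=[3,2] (faults so far: 3)
  step 6: ref 2 -> HIT, frames=[3,2] (faults so far: 3)
  step 7: ref 2 -> HIT, frames=[3,2] (faults so far: 3)
  step 8: ref 3 -> HIT, frames=[3,2] (faults so far: 3)
  step 9: ref 2 -> HIT, frames=[3,2] (faults so far: 3)
  step 10: ref 4 -> FAULT, evict 2, frames=[3,4] (faults so far: 4)
  step 11: ref 1 -> FAULT, evict 3, frames=[1,4] (faults so far: 5)
  step 12: ref 4 -> HIT, frames=[1,4] (faults so far: 5)
  Optimal total faults: 5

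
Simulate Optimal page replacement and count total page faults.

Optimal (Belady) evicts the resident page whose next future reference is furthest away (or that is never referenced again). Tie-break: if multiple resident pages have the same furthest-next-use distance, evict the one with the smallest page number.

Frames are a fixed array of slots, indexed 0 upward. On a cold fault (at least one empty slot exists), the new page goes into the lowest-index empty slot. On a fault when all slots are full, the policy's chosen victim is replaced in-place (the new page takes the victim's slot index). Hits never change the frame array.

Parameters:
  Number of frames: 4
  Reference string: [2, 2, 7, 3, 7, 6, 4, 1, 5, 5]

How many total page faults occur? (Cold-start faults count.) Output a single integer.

Answer: 7

Derivation:
Step 0: ref 2 → FAULT, frames=[2,-,-,-]
Step 1: ref 2 → HIT, frames=[2,-,-,-]
Step 2: ref 7 → FAULT, frames=[2,7,-,-]
Step 3: ref 3 → FAULT, frames=[2,7,3,-]
Step 4: ref 7 → HIT, frames=[2,7,3,-]
Step 5: ref 6 → FAULT, frames=[2,7,3,6]
Step 6: ref 4 → FAULT (evict 2), frames=[4,7,3,6]
Step 7: ref 1 → FAULT (evict 3), frames=[4,7,1,6]
Step 8: ref 5 → FAULT (evict 1), frames=[4,7,5,6]
Step 9: ref 5 → HIT, frames=[4,7,5,6]
Total faults: 7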